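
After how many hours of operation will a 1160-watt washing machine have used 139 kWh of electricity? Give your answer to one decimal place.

Hours = 139 kWh ÷ 1.16 kW = 119.8 h

119.8 h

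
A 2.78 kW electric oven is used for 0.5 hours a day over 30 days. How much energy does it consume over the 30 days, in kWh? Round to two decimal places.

41.70 kWh

Runtime = 0.5 h/day × 30 days = 15 h
Energy = 2.78 kW × 15 h = 41.7 kWh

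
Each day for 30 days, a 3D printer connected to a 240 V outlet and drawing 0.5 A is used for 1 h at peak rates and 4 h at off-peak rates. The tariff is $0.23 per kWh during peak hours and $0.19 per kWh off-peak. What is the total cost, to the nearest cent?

Power = 0.5 A × 240 V = 120 W = 0.12 kW
Peak energy = 0.12 kW × 1 h × 30 = 3.6 kWh
Off-peak energy = 0.12 kW × 4 h × 30 = 14.4 kWh
Cost = 3.6 × $0.23 + 14.4 × $0.19 = $0.828 + $2.736 = $3.56

$3.56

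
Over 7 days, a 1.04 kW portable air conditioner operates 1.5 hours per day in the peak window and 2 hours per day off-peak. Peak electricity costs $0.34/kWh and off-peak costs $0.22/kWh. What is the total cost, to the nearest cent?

$6.92

Peak energy = 1.04 kW × 1.5 h × 7 = 10.92 kWh
Off-peak energy = 1.04 kW × 2 h × 7 = 14.56 kWh
Cost = 10.92 × $0.34 + 14.56 × $0.22 = $3.7128 + $3.2032 = $6.92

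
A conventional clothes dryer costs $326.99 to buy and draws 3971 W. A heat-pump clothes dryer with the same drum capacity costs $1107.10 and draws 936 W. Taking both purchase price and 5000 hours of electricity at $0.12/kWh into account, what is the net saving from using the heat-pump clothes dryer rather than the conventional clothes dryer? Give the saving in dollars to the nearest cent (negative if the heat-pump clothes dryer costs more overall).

$1040.89

conventional clothes dryer: $326.99 + (3971/1000) kW × 5000 h × $0.12 = $326.99 + $2382.6 = $2709.59
heat-pump clothes dryer: $1107.10 + (936/1000) kW × 5000 h × $0.12 = $1107.10 + $561.6 = $1668.7
Saving = $2709.59 − $1668.7 = $1040.89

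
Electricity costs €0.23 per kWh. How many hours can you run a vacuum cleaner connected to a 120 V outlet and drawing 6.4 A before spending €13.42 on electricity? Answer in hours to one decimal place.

Power = 6.4 A × 120 V = 768 W = 0.768 kW
Energy available = €13.42 ÷ €0.23/kWh = 58.3478 kWh
Hours = 58.3478 kWh ÷ 0.768 kW = 76.0 h

76.0 h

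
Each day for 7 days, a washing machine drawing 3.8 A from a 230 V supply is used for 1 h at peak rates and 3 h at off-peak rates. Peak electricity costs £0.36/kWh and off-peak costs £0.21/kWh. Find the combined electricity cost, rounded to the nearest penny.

Power = 3.8 A × 230 V = 874 W = 0.874 kW
Peak energy = 0.874 kW × 1 h × 7 = 6.118 kWh
Off-peak energy = 0.874 kW × 3 h × 7 = 18.354 kWh
Cost = 6.118 × £0.36 + 18.354 × £0.21 = £2.20248 + £3.85434 = £6.06

£6.06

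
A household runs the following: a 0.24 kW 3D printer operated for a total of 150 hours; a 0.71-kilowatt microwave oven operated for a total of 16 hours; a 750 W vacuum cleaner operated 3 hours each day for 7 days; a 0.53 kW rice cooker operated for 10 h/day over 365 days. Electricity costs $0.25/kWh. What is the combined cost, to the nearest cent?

$499.40

3D printer: 0.24 kW × 150 h = 36 kWh
microwave oven: 0.71 kW × 16 h = 11.36 kWh
vacuum cleaner: Runtime = 3 h/day × 7 days = 21 h
vacuum cleaner: 0.75 kW × 21 h = 15.75 kWh
rice cooker: Runtime = 10 h/day × 365 days = 3650 h
rice cooker: 0.53 kW × 3650 h = 1934.5 kWh
Total energy = 1997.61 kWh
Cost = 1997.61 × $0.25 = $499.40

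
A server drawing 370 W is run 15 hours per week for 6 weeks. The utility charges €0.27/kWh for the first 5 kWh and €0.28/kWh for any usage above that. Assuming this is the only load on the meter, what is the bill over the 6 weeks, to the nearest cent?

Runtime = 15 h/week × 6 weeks = 90 h
Energy = 0.37 kW × 90 h = 33.3 kWh
Tier 1 (0–5 kWh): 5 × €0.27 = €1.35
Above 5 kWh: 28.3 × €0.28 = €7.924
Bill = €9.27

€9.27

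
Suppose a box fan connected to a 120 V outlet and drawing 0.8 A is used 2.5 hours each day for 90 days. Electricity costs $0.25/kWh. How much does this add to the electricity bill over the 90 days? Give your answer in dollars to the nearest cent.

Power = 0.8 A × 120 V = 96 W = 0.096 kW
Runtime = 2.5 h/day × 90 days = 225 h
Energy = 0.096 kW × 225 h = 21.6 kWh
Cost = 21.6 kWh × $0.25/kWh = $5.40

$5.40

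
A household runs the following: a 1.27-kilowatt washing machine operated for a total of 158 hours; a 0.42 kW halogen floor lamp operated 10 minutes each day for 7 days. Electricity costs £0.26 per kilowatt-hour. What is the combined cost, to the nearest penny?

£52.30

washing machine: 1.27 kW × 158 h = 200.66 kWh
halogen floor lamp: Runtime = 10 min × 7 = 70 min = 1.166666… h
halogen floor lamp: 0.42 kW × 1.166666… h = 0.49 kWh
Total energy = 201.15 kWh
Cost = 201.15 × £0.26 = £52.30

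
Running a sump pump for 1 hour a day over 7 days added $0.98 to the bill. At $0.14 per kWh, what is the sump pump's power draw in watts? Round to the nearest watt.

Energy = $0.98 ÷ $0.14/kWh = 7 kWh
Runtime = 1 h/day × 7 days = 7 h
Power = 7 kWh ÷ 7 h = 1 kW = 1000 W

1000 W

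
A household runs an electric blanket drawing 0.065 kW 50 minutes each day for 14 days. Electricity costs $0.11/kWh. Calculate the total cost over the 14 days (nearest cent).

Runtime = 50 min × 14 = 700 min = 11.666666… h
Energy = 0.065 kW × 11.666666… h = 0.758333… kWh
Cost = 0.758333… kWh × $0.11/kWh = $0.08

$0.08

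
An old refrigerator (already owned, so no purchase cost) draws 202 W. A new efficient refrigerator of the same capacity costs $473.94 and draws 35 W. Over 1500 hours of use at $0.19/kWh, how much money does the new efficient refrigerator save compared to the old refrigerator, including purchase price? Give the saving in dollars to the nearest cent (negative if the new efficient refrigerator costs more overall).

old refrigerator: $0.00 + (202/1000) kW × 1500 h × $0.19 = $0.00 + $57.57 = $57.57
new efficient refrigerator: $473.94 + (35/1000) kW × 1500 h × $0.19 = $473.94 + $9.975 = $483.915
Saving = $57.57 − $483.915 = −$426.345 → -$426.35

-$426.35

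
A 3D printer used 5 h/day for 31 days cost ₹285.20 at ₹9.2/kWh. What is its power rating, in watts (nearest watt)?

200 W

Energy = ₹285.20 ÷ ₹9.2/kWh = 31 kWh
Runtime = 5 h/day × 31 days = 155 h
Power = 31 kWh ÷ 155 h = 0.2 kW = 200 W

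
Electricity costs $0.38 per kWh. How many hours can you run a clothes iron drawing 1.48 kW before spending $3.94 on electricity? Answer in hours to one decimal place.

Energy available = $3.94 ÷ $0.38/kWh = 10.3684 kWh
Hours = 10.3684 kWh ÷ 1.48 kW = 7.0 h

7.0 h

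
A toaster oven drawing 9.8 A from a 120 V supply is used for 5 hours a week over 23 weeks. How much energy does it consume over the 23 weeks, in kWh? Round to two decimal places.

135.24 kWh

Power = 9.8 A × 120 V = 1176 W = 1.176 kW
Runtime = 5 h/week × 23 weeks = 115 h
Energy = 1.176 kW × 115 h = 135.24 kWh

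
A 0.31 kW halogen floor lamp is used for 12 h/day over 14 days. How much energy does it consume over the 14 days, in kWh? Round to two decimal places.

52.08 kWh

Runtime = 12 h/day × 14 days = 168 h
Energy = 0.31 kW × 168 h = 52.08 kWh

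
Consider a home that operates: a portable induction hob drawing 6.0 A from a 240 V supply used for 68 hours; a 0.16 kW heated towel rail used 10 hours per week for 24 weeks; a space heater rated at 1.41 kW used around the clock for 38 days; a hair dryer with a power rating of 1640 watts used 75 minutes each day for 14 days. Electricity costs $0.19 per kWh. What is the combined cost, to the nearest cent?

$275.68

portable induction hob: Power = 6.0 A × 240 V = 1440 W = 1.44 kW
portable induction hob: 1.44 kW × 68 h = 97.92 kWh
heated towel rail: Runtime = 10 h/week × 24 weeks = 240 h
heated towel rail: 0.16 kW × 240 h = 38.4 kWh
space heater: Runtime = 24 h × 38 = 912 h
space heater: 1.41 kW × 912 h = 1285.92 kWh
hair dryer: Runtime = 75 min × 14 = 1050 min = 17.5 h
hair dryer: 1.64 kW × 17.5 h = 28.7 kWh
Total energy = 1450.94 kWh
Cost = 1450.94 × $0.19 = $275.68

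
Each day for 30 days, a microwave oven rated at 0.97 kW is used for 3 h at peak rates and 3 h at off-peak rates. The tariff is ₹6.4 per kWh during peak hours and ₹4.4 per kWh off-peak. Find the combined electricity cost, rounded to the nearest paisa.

₹942.84

Peak energy = 0.97 kW × 3 h × 30 = 87.3 kWh
Off-peak energy = 0.97 kW × 3 h × 30 = 87.3 kWh
Cost = 87.3 × ₹6.4 + 87.3 × ₹4.4 = ₹558.72 + ₹384.12 = ₹942.84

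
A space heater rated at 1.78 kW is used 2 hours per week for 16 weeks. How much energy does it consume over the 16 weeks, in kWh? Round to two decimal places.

56.96 kWh

Runtime = 2 h/week × 16 weeks = 32 h
Energy = 1.78 kW × 32 h = 56.96 kWh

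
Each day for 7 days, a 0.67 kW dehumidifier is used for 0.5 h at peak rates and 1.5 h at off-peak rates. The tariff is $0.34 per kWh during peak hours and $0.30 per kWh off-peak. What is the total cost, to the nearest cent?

Peak energy = 0.67 kW × 0.5 h × 7 = 2.345 kWh
Off-peak energy = 0.67 kW × 1.5 h × 7 = 7.035 kWh
Cost = 2.345 × $0.34 + 7.035 × $0.30 = $0.7973 + $2.1105 = $2.91

$2.91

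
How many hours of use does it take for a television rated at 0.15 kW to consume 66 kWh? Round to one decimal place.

440.0 h

Hours = 66 kWh ÷ 0.15 kW = 440.0 h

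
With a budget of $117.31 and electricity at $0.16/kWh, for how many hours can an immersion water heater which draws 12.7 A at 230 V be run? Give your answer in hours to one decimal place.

251.0 h

Power = 12.7 A × 230 V = 2921 W = 2.921 kW
Energy available = $117.31 ÷ $0.16/kWh = 733.1875 kWh
Hours = 733.1875 kWh ÷ 2.921 kW = 251.0 h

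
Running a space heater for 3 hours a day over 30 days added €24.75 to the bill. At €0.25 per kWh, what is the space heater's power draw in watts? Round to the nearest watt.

Energy = €24.75 ÷ €0.25/kWh = 99 kWh
Runtime = 3 h/day × 30 days = 90 h
Power = 99 kWh ÷ 90 h = 1.1 kW = 1100 W

1100 W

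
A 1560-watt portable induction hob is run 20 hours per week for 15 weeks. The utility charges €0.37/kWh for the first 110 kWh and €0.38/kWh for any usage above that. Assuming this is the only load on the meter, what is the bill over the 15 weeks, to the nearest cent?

€176.74

Runtime = 20 h/week × 15 weeks = 300 h
Energy = 1.56 kW × 300 h = 468 kWh
Tier 1 (0–110 kWh): 110 × €0.37 = €40.7
Above 110 kWh: 358 × €0.38 = €136.04
Bill = €176.74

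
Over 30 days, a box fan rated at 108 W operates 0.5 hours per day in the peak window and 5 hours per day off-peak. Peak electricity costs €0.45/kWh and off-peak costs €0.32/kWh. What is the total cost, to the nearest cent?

€5.91

Peak energy = 0.108 kW × 0.5 h × 30 = 1.62 kWh
Off-peak energy = 0.108 kW × 5 h × 30 = 16.2 kWh
Cost = 1.62 × €0.45 + 16.2 × €0.32 = €0.729 + €5.184 = €5.91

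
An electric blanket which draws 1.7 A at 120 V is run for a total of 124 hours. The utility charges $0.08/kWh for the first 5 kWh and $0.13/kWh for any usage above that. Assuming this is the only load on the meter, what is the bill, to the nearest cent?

$3.04

Power = 1.7 A × 120 V = 204 W = 0.204 kW
Energy = 0.204 kW × 124 h = 25.296 kWh
Tier 1 (0–5 kWh): 5 × $0.08 = $0.4
Above 5 kWh: 20.296 × $0.13 = $2.63848
Bill = $3.04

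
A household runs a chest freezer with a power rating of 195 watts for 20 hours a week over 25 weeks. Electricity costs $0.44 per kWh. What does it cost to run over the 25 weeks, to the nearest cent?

Runtime = 20 h/week × 25 weeks = 500 h
Energy = 0.195 kW × 500 h = 97.5 kWh
Cost = 97.5 kWh × $0.44/kWh = $42.90

$42.90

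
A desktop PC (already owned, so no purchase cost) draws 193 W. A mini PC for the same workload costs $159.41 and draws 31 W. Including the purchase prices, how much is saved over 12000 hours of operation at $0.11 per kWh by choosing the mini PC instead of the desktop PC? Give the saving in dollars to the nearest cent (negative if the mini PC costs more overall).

$54.43

desktop PC: $0.00 + (193/1000) kW × 12000 h × $0.11 = $0.00 + $254.76 = $254.76
mini PC: $159.41 + (31/1000) kW × 12000 h × $0.11 = $159.41 + $40.92 = $200.33
Saving = $254.76 − $200.33 = $54.43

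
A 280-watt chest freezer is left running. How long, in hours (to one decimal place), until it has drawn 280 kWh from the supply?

1000.0 h

Hours = 280 kWh ÷ 0.28 kW = 1000.0 h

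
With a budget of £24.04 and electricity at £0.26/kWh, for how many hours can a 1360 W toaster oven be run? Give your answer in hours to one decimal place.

Energy available = £24.04 ÷ £0.26/kWh = 92.4615 kWh
Hours = 92.4615 kWh ÷ 1.36 kW = 68.0 h

68.0 h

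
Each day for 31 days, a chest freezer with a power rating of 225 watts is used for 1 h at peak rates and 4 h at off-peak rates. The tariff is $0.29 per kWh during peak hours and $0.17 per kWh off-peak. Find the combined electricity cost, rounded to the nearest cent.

$6.77

Peak energy = 0.225 kW × 1 h × 31 = 6.975 kWh
Off-peak energy = 0.225 kW × 4 h × 31 = 27.9 kWh
Cost = 6.975 × $0.29 + 27.9 × $0.17 = $2.02275 + $4.743 = $6.77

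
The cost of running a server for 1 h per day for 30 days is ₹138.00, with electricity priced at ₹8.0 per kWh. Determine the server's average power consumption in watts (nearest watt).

575 W

Energy = ₹138.00 ÷ ₹8.0/kWh = 17.25 kWh
Runtime = 1 h/day × 30 days = 30 h
Power = 17.25 kWh ÷ 30 h = 0.575 kW = 575 W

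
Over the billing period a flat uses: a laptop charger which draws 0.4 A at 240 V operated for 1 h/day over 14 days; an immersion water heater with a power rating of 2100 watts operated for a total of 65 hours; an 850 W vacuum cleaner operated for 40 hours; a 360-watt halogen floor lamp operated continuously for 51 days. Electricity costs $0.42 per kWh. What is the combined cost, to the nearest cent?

laptop charger: Power = 0.4 A × 240 V = 96 W = 0.096 kW
laptop charger: Runtime = 1 h/day × 14 days = 14 h
laptop charger: 0.096 kW × 14 h = 1.344 kWh
immersion water heater: 2.1 kW × 65 h = 136.5 kWh
vacuum cleaner: 0.85 kW × 40 h = 34 kWh
halogen floor lamp: Runtime = 24 h × 51 = 1224 h
halogen floor lamp: 0.36 kW × 1224 h = 440.64 kWh
Total energy = 612.484 kWh
Cost = 612.484 × $0.42 = $257.24

$257.24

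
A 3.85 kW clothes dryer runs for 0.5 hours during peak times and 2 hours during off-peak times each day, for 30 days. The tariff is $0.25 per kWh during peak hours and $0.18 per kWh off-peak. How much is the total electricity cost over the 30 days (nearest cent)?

$56.02

Peak energy = 3.85 kW × 0.5 h × 30 = 57.75 kWh
Off-peak energy = 3.85 kW × 2 h × 30 = 231 kWh
Cost = 57.75 × $0.25 + 231 × $0.18 = $14.4375 + $41.58 = $56.02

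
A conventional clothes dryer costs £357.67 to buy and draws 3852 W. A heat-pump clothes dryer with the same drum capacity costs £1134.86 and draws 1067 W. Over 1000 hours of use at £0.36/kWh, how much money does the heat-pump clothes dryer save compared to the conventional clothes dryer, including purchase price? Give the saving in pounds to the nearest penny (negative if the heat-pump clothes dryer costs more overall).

conventional clothes dryer: £357.67 + (3852/1000) kW × 1000 h × £0.36 = £357.67 + £1386.72 = £1744.39
heat-pump clothes dryer: £1134.86 + (1067/1000) kW × 1000 h × £0.36 = £1134.86 + £384.12 = £1518.98
Saving = £1744.39 − £1518.98 = £225.41

£225.41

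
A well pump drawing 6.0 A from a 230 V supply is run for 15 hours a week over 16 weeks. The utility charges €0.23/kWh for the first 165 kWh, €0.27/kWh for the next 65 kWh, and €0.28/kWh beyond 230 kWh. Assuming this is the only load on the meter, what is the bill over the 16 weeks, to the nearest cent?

Power = 6.0 A × 230 V = 1380 W = 1.38 kW
Runtime = 15 h/week × 16 weeks = 240 h
Energy = 1.38 kW × 240 h = 331.2 kWh
Tier 1 (0–165 kWh): 165 × €0.23 = €37.95
Tier 2 (165–230 kWh): 65 × €0.27 = €17.55
Above 230 kWh: 101.2 × €0.28 = €28.336
Bill = €83.84

€83.84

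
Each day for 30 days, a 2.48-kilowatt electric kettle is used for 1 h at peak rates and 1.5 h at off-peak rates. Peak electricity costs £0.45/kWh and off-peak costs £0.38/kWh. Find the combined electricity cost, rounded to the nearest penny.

Peak energy = 2.48 kW × 1 h × 30 = 74.4 kWh
Off-peak energy = 2.48 kW × 1.5 h × 30 = 111.6 kWh
Cost = 74.4 × £0.45 + 111.6 × £0.38 = £33.48 + £42.408 = £75.89

£75.89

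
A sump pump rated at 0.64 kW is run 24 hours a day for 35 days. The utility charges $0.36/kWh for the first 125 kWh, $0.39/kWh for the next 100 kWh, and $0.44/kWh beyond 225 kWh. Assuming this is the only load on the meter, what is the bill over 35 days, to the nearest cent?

$221.54

Runtime = 24 h × 35 = 840 h
Energy = 0.64 kW × 840 h = 537.6 kWh
Tier 1 (0–125 kWh): 125 × $0.36 = $45
Tier 2 (125–225 kWh): 100 × $0.39 = $39
Above 225 kWh: 312.6 × $0.44 = $137.544
Bill = $221.54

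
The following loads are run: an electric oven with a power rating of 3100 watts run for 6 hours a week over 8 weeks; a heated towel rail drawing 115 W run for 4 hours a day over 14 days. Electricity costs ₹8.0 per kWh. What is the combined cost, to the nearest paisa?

₹1241.92

electric oven: Runtime = 6 h/week × 8 weeks = 48 h
electric oven: 3.1 kW × 48 h = 148.8 kWh
heated towel rail: Runtime = 4 h/day × 14 days = 56 h
heated towel rail: 0.115 kW × 56 h = 6.44 kWh
Total energy = 155.24 kWh
Cost = 155.24 × ₹8.0 = ₹1241.92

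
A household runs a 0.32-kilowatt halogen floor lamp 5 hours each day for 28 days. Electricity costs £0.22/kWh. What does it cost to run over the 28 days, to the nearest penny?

£9.86

Runtime = 5 h/day × 28 days = 140 h
Energy = 0.32 kW × 140 h = 44.8 kWh
Cost = 44.8 kWh × £0.22/kWh = £9.86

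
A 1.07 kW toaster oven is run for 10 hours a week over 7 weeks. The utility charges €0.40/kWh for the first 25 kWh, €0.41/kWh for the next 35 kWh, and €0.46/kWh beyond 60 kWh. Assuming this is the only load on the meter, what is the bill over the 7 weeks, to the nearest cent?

€31.20

Runtime = 10 h/week × 7 weeks = 70 h
Energy = 1.07 kW × 70 h = 74.9 kWh
Tier 1 (0–25 kWh): 25 × €0.40 = €10
Tier 2 (25–60 kWh): 35 × €0.41 = €14.35
Above 60 kWh: 14.9 × €0.46 = €6.854
Bill = €31.20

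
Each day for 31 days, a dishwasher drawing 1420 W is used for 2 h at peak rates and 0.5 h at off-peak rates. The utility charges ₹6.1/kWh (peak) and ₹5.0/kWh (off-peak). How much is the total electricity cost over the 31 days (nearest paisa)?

Peak energy = 1.42 kW × 2 h × 31 = 88.04 kWh
Off-peak energy = 1.42 kW × 0.5 h × 31 = 22.01 kWh
Cost = 88.04 × ₹6.1 + 22.01 × ₹5.0 = ₹537.044 + ₹110.05 = ₹647.09

₹647.09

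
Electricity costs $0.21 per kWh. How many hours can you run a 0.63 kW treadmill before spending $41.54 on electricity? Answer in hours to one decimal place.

Energy available = $41.54 ÷ $0.21/kWh = 197.8095 kWh
Hours = 197.8095 kWh ÷ 0.63 kW = 314.0 h

314.0 h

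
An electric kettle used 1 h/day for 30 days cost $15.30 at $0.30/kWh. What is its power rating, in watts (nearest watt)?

1700 W

Energy = $15.30 ÷ $0.30/kWh = 51 kWh
Runtime = 1 h/day × 30 days = 30 h
Power = 51 kWh ÷ 30 h = 1.7 kW = 1700 W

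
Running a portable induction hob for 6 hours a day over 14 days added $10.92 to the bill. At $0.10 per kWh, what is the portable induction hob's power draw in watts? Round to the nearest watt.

1300 W

Energy = $10.92 ÷ $0.10/kWh = 109.2 kWh
Runtime = 6 h/day × 14 days = 84 h
Power = 109.2 kWh ÷ 84 h = 1.3 kW = 1300 W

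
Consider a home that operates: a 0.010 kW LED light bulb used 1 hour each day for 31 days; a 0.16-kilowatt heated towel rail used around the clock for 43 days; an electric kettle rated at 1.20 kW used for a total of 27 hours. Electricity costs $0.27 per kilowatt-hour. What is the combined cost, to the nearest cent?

LED light bulb: Runtime = 1 h/day × 31 days = 31 h
LED light bulb: 0.01 kW × 31 h = 0.31 kWh
heated towel rail: Runtime = 24 h × 43 = 1032 h
heated towel rail: 0.16 kW × 1032 h = 165.12 kWh
electric kettle: 1.2 kW × 27 h = 32.4 kWh
Total energy = 197.83 kWh
Cost = 197.83 × $0.27 = $53.41

$53.41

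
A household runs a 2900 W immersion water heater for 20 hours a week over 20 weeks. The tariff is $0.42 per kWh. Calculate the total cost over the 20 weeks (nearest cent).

$487.20

Runtime = 20 h/week × 20 weeks = 400 h
Energy = 2.9 kW × 400 h = 1160 kWh
Cost = 1160 kWh × $0.42/kWh = $487.20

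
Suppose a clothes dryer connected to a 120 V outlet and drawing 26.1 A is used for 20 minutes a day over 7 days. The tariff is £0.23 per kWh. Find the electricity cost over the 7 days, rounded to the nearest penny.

£1.68

Power = 26.1 A × 120 V = 3132 W = 3.132 kW
Runtime = 20 min × 7 = 140 min = 2.333333… h
Energy = 3.132 kW × 2.333333… h = 7.308 kWh
Cost = 7.308 kWh × £0.23/kWh = £1.68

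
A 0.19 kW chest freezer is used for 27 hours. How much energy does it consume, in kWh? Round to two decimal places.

Energy = 0.19 kW × 27 h = 5.13 kWh

5.13 kWh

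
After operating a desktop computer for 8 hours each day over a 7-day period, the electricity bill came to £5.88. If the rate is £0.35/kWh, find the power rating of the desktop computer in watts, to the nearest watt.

Energy = £5.88 ÷ £0.35/kWh = 16.8 kWh
Runtime = 8 h/day × 7 days = 56 h
Power = 16.8 kWh ÷ 56 h = 0.3 kW = 300 W

300 W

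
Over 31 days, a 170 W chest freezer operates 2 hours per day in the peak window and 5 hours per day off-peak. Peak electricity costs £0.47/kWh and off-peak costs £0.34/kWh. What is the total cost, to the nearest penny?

Peak energy = 0.17 kW × 2 h × 31 = 10.54 kWh
Off-peak energy = 0.17 kW × 5 h × 31 = 26.35 kWh
Cost = 10.54 × £0.47 + 26.35 × £0.34 = £4.9538 + £8.959 = £13.91

£13.91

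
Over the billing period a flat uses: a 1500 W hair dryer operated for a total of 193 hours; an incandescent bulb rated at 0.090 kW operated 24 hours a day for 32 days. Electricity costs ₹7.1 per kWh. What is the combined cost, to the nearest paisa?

hair dryer: 1.5 kW × 193 h = 289.5 kWh
incandescent bulb: Runtime = 24 h × 32 = 768 h
incandescent bulb: 0.09 kW × 768 h = 69.12 kWh
Total energy = 358.62 kWh
Cost = 358.62 × ₹7.1 = ₹2546.20

₹2546.20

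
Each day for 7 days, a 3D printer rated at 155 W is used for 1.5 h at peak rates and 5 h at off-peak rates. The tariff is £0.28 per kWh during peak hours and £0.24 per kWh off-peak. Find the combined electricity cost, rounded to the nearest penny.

£1.76

Peak energy = 0.155 kW × 1.5 h × 7 = 1.6275 kWh
Off-peak energy = 0.155 kW × 5 h × 7 = 5.425 kWh
Cost = 1.6275 × £0.28 + 5.425 × £0.24 = £0.4557 + £1.302 = £1.76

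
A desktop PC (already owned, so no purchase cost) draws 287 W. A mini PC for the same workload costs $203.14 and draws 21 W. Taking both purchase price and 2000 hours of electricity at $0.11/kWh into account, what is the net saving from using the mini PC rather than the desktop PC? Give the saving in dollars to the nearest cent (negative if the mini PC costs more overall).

desktop PC: $0.00 + (287/1000) kW × 2000 h × $0.11 = $0.00 + $63.14 = $63.14
mini PC: $203.14 + (21/1000) kW × 2000 h × $0.11 = $203.14 + $4.62 = $207.76
Saving = $63.14 − $207.76 = −$144.62

-$144.62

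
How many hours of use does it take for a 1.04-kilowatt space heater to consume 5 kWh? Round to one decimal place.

4.8 h

Hours = 5 kWh ÷ 1.04 kW = 4.8 h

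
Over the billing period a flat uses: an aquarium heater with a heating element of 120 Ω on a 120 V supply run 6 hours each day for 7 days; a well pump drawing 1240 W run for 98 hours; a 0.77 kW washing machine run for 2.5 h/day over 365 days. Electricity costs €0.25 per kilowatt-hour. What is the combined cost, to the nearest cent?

aquarium heater: Power = V²/R = 120²/120 = 120 W = 0.12 kW
aquarium heater: Runtime = 6 h/day × 7 days = 42 h
aquarium heater: 0.12 kW × 42 h = 5.04 kWh
well pump: 1.24 kW × 98 h = 121.52 kWh
washing machine: Runtime = 2.5 h/day × 365 days = 912.5 h
washing machine: 0.77 kW × 912.5 h = 702.625 kWh
Total energy = 829.185 kWh
Cost = 829.185 × €0.25 = €207.30

€207.30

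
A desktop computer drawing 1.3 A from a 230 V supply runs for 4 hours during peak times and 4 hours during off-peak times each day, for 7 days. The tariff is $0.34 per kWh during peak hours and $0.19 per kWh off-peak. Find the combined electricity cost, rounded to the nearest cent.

$4.44

Power = 1.3 A × 230 V = 299 W = 0.299 kW
Peak energy = 0.299 kW × 4 h × 7 = 8.372 kWh
Off-peak energy = 0.299 kW × 4 h × 7 = 8.372 kWh
Cost = 8.372 × $0.34 + 8.372 × $0.19 = $2.84648 + $1.59068 = $4.44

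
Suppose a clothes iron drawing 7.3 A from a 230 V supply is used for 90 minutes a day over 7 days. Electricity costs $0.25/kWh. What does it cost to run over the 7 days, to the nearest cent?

Power = 7.3 A × 230 V = 1679 W = 1.679 kW
Runtime = 90 min × 7 = 630 min = 10.5 h
Energy = 1.679 kW × 10.5 h = 17.6295 kWh
Cost = 17.6295 kWh × $0.25/kWh = $4.41

$4.41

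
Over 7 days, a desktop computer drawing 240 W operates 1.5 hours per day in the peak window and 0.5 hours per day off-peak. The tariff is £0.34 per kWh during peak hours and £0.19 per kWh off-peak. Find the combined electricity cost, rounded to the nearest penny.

£1.02

Peak energy = 0.24 kW × 1.5 h × 7 = 2.52 kWh
Off-peak energy = 0.24 kW × 0.5 h × 7 = 0.84 kWh
Cost = 2.52 × £0.34 + 0.84 × £0.19 = £0.8568 + £0.1596 = £1.02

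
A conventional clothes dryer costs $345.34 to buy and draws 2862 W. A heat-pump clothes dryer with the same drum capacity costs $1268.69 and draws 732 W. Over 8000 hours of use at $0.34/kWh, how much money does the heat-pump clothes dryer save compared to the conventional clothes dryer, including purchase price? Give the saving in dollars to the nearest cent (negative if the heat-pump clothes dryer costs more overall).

$4870.25

conventional clothes dryer: $345.34 + (2862/1000) kW × 8000 h × $0.34 = $345.34 + $7784.64 = $8129.98
heat-pump clothes dryer: $1268.69 + (732/1000) kW × 8000 h × $0.34 = $1268.69 + $1991.04 = $3259.73
Saving = $8129.98 − $3259.73 = $4870.25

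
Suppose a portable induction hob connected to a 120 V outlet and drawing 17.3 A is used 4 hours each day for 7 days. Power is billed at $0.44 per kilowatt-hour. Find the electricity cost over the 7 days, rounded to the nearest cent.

Power = 17.3 A × 120 V = 2076 W = 2.076 kW
Runtime = 4 h/day × 7 days = 28 h
Energy = 2.076 kW × 28 h = 58.128 kWh
Cost = 58.128 kWh × $0.44/kWh = $25.58

$25.58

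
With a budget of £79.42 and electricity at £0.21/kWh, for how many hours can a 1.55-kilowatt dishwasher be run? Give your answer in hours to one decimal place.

244.0 h

Energy available = £79.42 ÷ £0.21/kWh = 378.1905 kWh
Hours = 378.1905 kWh ÷ 1.55 kW = 244.0 h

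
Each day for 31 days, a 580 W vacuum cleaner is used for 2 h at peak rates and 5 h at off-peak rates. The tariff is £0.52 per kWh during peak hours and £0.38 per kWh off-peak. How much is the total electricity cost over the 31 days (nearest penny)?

Peak energy = 0.58 kW × 2 h × 31 = 35.96 kWh
Off-peak energy = 0.58 kW × 5 h × 31 = 89.9 kWh
Cost = 35.96 × £0.52 + 89.9 × £0.38 = £18.6992 + £34.162 = £52.86

£52.86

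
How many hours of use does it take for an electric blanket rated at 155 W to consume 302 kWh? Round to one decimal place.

1948.4 h

Hours = 302 kWh ÷ 0.155 kW = 1948.4 h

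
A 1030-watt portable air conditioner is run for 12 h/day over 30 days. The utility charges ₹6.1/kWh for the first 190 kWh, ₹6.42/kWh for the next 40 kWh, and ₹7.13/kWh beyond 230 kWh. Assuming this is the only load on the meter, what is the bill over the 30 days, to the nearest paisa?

Runtime = 12 h/day × 30 days = 360 h
Energy = 1.03 kW × 360 h = 370.8 kWh
Tier 1 (0–190 kWh): 190 × ₹6.1 = ₹1159
Tier 2 (190–230 kWh): 40 × ₹6.42 = ₹256.8
Above 230 kWh: 140.8 × ₹7.13 = ₹1003.904
Bill = ₹2419.70

₹2419.70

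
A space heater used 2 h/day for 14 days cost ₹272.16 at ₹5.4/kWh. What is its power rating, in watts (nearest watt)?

Energy = ₹272.16 ÷ ₹5.4/kWh = 50.4 kWh
Runtime = 2 h/day × 14 days = 28 h
Power = 50.4 kWh ÷ 28 h = 1.8 kW = 1800 W

1800 W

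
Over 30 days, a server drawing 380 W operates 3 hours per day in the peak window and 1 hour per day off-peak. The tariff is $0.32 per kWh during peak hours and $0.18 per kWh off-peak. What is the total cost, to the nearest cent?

Peak energy = 0.38 kW × 3 h × 30 = 34.2 kWh
Off-peak energy = 0.38 kW × 1 h × 30 = 11.4 kWh
Cost = 34.2 × $0.32 + 11.4 × $0.18 = $10.944 + $2.052 = $13.00

$13.00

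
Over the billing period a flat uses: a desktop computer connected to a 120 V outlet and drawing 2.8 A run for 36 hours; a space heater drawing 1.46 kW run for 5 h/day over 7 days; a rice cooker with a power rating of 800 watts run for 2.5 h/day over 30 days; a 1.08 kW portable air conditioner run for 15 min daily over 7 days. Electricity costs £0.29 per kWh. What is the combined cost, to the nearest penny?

£36.27

desktop computer: Power = 2.8 A × 120 V = 336 W = 0.336 kW
desktop computer: 0.336 kW × 36 h = 12.096 kWh
space heater: Runtime = 5 h/day × 7 days = 35 h
space heater: 1.46 kW × 35 h = 51.1 kWh
rice cooker: Runtime = 2.5 h/day × 30 days = 75 h
rice cooker: 0.8 kW × 75 h = 60 kWh
portable air conditioner: Runtime = 15 min × 7 = 105 min = 1.75 h
portable air conditioner: 1.08 kW × 1.75 h = 1.89 kWh
Total energy = 125.086 kWh
Cost = 125.086 × £0.29 = £36.27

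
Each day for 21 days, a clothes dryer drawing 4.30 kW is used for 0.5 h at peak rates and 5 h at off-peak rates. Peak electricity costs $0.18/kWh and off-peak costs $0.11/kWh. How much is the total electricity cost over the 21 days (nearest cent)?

Peak energy = 4.3 kW × 0.5 h × 21 = 45.15 kWh
Off-peak energy = 4.3 kW × 5 h × 21 = 451.5 kWh
Cost = 45.15 × $0.18 + 451.5 × $0.11 = $8.127 + $49.665 = $57.79

$57.79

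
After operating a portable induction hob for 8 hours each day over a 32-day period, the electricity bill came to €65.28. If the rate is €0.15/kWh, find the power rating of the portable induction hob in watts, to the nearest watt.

1700 W

Energy = €65.28 ÷ €0.15/kWh = 435.2 kWh
Runtime = 8 h/day × 32 days = 256 h
Power = 435.2 kWh ÷ 256 h = 1.7 kW = 1700 W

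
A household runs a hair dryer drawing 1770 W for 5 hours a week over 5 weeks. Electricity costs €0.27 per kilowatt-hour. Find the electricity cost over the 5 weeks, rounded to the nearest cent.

Runtime = 5 h/week × 5 weeks = 25 h
Energy = 1.77 kW × 25 h = 44.25 kWh
Cost = 44.25 kWh × €0.27/kWh = €11.95

€11.95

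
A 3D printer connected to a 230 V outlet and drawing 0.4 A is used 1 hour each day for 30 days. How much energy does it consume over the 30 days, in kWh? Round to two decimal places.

Power = 0.4 A × 230 V = 92 W = 0.092 kW
Runtime = 1 h/day × 30 days = 30 h
Energy = 0.092 kW × 30 h = 2.76 kWh

2.76 kWh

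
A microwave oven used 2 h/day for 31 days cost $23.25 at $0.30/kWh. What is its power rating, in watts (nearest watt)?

1250 W

Energy = $23.25 ÷ $0.30/kWh = 77.5 kWh
Runtime = 2 h/day × 31 days = 62 h
Power = 77.5 kWh ÷ 62 h = 1.25 kW = 1250 W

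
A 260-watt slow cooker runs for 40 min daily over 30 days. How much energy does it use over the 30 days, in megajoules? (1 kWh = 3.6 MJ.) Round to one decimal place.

Runtime = 40 min × 30 = 1200 min = 20 h
Energy = 0.26 kW × 20 h = 5.2 kWh
= 5.2 × 3.6 MJ = 18.7 MJ

18.7 MJ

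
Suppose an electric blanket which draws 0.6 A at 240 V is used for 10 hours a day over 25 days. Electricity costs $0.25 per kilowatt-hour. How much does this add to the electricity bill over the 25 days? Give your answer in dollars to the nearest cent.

Power = 0.6 A × 240 V = 144 W = 0.144 kW
Runtime = 10 h/day × 25 days = 250 h
Energy = 0.144 kW × 250 h = 36 kWh
Cost = 36 kWh × $0.25/kWh = $9.00

$9.00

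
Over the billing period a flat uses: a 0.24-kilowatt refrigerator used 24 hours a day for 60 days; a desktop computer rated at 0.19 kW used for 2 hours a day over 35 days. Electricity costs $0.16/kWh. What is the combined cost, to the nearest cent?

refrigerator: Runtime = 24 h × 60 = 1440 h
refrigerator: 0.24 kW × 1440 h = 345.6 kWh
desktop computer: Runtime = 2 h/day × 35 days = 70 h
desktop computer: 0.19 kW × 70 h = 13.3 kWh
Total energy = 358.9 kWh
Cost = 358.9 × $0.16 = $57.42

$57.42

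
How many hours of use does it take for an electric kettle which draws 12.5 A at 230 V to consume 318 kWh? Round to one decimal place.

Power = 12.5 A × 230 V = 2875 W = 2.875 kW
Hours = 318 kWh ÷ 2.875 kW = 110.6 h

110.6 h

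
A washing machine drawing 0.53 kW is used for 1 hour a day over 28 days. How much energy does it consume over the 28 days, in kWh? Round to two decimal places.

Runtime = 1 h/day × 28 days = 28 h
Energy = 0.53 kW × 28 h = 14.84 kWh

14.84 kWh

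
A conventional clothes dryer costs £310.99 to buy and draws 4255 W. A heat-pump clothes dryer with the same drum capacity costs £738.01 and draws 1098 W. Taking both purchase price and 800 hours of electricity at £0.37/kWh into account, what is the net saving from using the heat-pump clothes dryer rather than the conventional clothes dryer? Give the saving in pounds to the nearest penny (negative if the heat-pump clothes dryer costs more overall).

conventional clothes dryer: £310.99 + (4255/1000) kW × 800 h × £0.37 = £310.99 + £1259.48 = £1570.47
heat-pump clothes dryer: £738.01 + (1098/1000) kW × 800 h × £0.37 = £738.01 + £325.008 = £1063.018
Saving = £1570.47 − £1063.018 = £507.452 → £507.45

£507.45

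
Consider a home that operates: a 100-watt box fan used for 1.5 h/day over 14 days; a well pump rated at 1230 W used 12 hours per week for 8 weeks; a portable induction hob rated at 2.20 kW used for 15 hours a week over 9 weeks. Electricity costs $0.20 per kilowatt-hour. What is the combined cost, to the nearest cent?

$83.44

box fan: Runtime = 1.5 h/day × 14 days = 21 h
box fan: 0.1 kW × 21 h = 2.1 kWh
well pump: Runtime = 12 h/week × 8 weeks = 96 h
well pump: 1.23 kW × 96 h = 118.08 kWh
portable induction hob: Runtime = 15 h/week × 9 weeks = 135 h
portable induction hob: 2.2 kW × 135 h = 297 kWh
Total energy = 417.18 kWh
Cost = 417.18 × $0.20 = $83.44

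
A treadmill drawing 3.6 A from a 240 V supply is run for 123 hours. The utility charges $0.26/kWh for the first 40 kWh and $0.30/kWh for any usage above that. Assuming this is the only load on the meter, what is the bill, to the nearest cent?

Power = 3.6 A × 240 V = 864 W = 0.864 kW
Energy = 0.864 kW × 123 h = 106.272 kWh
Tier 1 (0–40 kWh): 40 × $0.26 = $10.4
Above 40 kWh: 66.272 × $0.30 = $19.8816
Bill = $30.28

$30.28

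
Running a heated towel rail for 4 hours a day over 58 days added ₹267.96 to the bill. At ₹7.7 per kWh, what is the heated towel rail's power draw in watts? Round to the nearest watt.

Energy = ₹267.96 ÷ ₹7.7/kWh = 34.8 kWh
Runtime = 4 h/day × 58 days = 232 h
Power = 34.8 kWh ÷ 232 h = 0.15 kW = 150 W

150 W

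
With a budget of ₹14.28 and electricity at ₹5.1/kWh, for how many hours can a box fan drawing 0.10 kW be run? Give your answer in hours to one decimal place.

28.0 h

Energy available = ₹14.28 ÷ ₹5.1/kWh = 2.8 kWh
Hours = 2.8 kWh ÷ 0.1 kW = 28.0 h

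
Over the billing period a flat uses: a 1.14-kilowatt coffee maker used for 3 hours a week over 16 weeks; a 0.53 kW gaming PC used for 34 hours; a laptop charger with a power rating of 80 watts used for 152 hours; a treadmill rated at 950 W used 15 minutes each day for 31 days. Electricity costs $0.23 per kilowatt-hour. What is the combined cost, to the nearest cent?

$21.22

coffee maker: Runtime = 3 h/week × 16 weeks = 48 h
coffee maker: 1.14 kW × 48 h = 54.72 kWh
gaming PC: 0.53 kW × 34 h = 18.02 kWh
laptop charger: 0.08 kW × 152 h = 12.16 kWh
treadmill: Runtime = 15 min × 31 = 465 min = 7.75 h
treadmill: 0.95 kW × 7.75 h = 7.3625 kWh
Total energy = 92.2625 kWh
Cost = 92.2625 × $0.23 = $21.22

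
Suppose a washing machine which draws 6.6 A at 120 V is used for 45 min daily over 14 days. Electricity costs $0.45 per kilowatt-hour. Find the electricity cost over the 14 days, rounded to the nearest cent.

Power = 6.6 A × 120 V = 792 W = 0.792 kW
Runtime = 45 min × 14 = 630 min = 10.5 h
Energy = 0.792 kW × 10.5 h = 8.316 kWh
Cost = 8.316 kWh × $0.45/kWh = $3.74

$3.74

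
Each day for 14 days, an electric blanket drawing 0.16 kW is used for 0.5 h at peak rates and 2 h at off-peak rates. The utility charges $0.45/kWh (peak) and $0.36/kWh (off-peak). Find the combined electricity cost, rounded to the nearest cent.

$2.12

Peak energy = 0.16 kW × 0.5 h × 14 = 1.12 kWh
Off-peak energy = 0.16 kW × 2 h × 14 = 4.48 kWh
Cost = 1.12 × $0.45 + 4.48 × $0.36 = $0.504 + $1.6128 = $2.12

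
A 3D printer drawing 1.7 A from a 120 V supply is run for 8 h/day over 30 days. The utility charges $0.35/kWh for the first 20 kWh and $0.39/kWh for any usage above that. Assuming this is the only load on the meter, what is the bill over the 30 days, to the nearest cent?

$18.29

Power = 1.7 A × 120 V = 204 W = 0.204 kW
Runtime = 8 h/day × 30 days = 240 h
Energy = 0.204 kW × 240 h = 48.96 kWh
Tier 1 (0–20 kWh): 20 × $0.35 = $7
Above 20 kWh: 28.96 × $0.39 = $11.2944
Bill = $18.29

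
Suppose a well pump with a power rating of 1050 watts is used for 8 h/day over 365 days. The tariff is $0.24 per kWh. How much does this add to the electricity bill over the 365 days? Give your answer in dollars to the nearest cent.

$735.84

Runtime = 8 h/day × 365 days = 2920 h
Energy = 1.05 kW × 2920 h = 3066 kWh
Cost = 3066 kWh × $0.24/kWh = $735.84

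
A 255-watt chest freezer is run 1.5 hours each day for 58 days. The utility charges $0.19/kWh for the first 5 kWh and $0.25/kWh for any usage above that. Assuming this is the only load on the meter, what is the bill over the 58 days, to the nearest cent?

Runtime = 1.5 h/day × 58 days = 87 h
Energy = 0.255 kW × 87 h = 22.185 kWh
Tier 1 (0–5 kWh): 5 × $0.19 = $0.95
Above 5 kWh: 17.185 × $0.25 = $4.29625
Bill = $5.25

$5.25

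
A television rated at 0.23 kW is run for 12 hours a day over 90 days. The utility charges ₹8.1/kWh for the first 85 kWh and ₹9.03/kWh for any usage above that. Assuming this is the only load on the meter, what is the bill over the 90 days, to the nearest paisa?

Runtime = 12 h/day × 90 days = 1080 h
Energy = 0.23 kW × 1080 h = 248.4 kWh
Tier 1 (0–85 kWh): 85 × ₹8.1 = ₹688.5
Above 85 kWh: 163.4 × ₹9.03 = ₹1475.502
Bill = ₹2164.00

₹2164.00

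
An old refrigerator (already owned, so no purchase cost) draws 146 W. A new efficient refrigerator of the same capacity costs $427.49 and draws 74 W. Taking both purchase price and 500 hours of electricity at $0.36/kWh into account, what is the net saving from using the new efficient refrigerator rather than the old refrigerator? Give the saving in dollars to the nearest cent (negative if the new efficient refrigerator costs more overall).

old refrigerator: $0.00 + (146/1000) kW × 500 h × $0.36 = $0.00 + $26.28 = $26.28
new efficient refrigerator: $427.49 + (74/1000) kW × 500 h × $0.36 = $427.49 + $13.32 = $440.81
Saving = $26.28 − $440.81 = −$414.53

-$414.53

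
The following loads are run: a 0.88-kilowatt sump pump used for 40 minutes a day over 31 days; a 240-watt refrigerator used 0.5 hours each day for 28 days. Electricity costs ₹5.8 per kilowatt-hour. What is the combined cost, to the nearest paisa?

₹124.97

sump pump: Runtime = 40 min × 31 = 1240 min = 20.666666… h
sump pump: 0.88 kW × 20.666666… h = 18.186666… kWh
refrigerator: Runtime = 0.5 h/day × 28 days = 14 h
refrigerator: 0.24 kW × 14 h = 3.36 kWh
Total energy = 21.546666… kWh
Cost = 21.546666… × ₹5.8 = ₹124.97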